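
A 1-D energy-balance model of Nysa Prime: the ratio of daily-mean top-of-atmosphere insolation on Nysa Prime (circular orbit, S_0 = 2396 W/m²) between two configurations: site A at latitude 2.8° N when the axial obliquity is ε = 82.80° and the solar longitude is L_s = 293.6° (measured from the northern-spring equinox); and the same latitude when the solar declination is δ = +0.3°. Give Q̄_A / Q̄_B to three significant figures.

— Configuration A (ϕ=+2.8°):
Solar declination: sin δ = sin ε · sin L_s = sin 82.80° × sin 293.6° = -0.90914, so δ = -65.386°.
cos h₀ = −tan(+2.8°) tan(-65.386°) = 0.1068, h₀ = 1.4638 rad.
Bracket: h₀ sin ϕ sin δ + cos ϕ cos δ sin h₀ = 1.4638×0.04885×-0.90914 + 0.99881×0.41650×0.99429 = -0.065010 + 0.413629 = 0.348619.
Q̄ = (S_0/π) × [bracket] = (2396/π) × 0.348619 = 265.88 W/m².
— Configuration B (ϕ=+2.8°):
cos h₀ = −tan(+2.8°) tan(+0.300°) = -0.0003, h₀ = 1.5711 rad.
Bracket: h₀ sin ϕ sin δ + cos ϕ cos δ sin h₀ = 1.5711×0.04885×0.00524 + 0.99881×0.99999×1.00000 = 0.000402 + 0.998800 = 0.999202.
Q̄ = (S_0/π) × [bracket] = (2396/π) × 0.999202 = 762.06 W/m².
Ratio Q̄_A / Q̄_B = 265.88 / 762.06 = 0.3489.

Q̄_A / Q̄_B ≈ 0.349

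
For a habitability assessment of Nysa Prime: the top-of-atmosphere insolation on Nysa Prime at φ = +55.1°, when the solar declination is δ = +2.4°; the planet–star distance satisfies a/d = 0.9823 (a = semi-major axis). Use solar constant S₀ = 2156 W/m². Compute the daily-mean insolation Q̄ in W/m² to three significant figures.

Q̄ ≈ 415 W/m²

cos H₀ = −tan(+55.1°) tan(+2.400°) = -0.0601, H₀ = 1.6309 rad.
Bracket: H₀ sin φ sin δ + cos φ cos δ sin H₀ = 1.6309×0.82015×0.04188 + 0.57215×0.99912×0.99819 = 0.056018 + 0.570612 = 0.626630.
Inverse-square distance factor (a/d)² = 0.9823² = 0.964913.
Q̄ = (S₀/π) × 0.964913 × [bracket] = (2156/π) × 0.964913 × 0.626630 = 415.0 W/m².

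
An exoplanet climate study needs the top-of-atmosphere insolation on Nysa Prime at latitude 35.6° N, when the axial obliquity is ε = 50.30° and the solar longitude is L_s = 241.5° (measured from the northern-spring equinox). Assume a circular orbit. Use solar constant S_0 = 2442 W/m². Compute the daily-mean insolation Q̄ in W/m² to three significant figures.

Solar declination: sin δ = sin ε · sin L_s = sin 50.30° × sin 241.5° = -0.67616, so δ = -42.544°.
cos h₀ = −tan(+35.6°) tan(-42.544°) = 0.6571, h₀ = 0.8539 rad.
Bracket: h₀ sin ϕ sin δ + cos ϕ cos δ sin h₀ = 0.8539×0.58212×-0.67616 + 0.81310×0.73675×0.75385 = -0.336100 + 0.451595 = 0.115495.
Q̄ = (S_0/π) × [bracket] = (2442/π) × 0.115495 = 89.78 W/m².

Q̄ ≈ 89.8 W/m²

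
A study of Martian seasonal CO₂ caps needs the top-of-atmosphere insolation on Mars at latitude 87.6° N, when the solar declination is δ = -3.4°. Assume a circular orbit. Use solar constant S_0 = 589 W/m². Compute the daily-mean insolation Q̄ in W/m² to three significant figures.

cos h₀ = −tan(+87.6°) tan(-3.400°) = 1.4175 ≥ 1 ⇒ polar night, h₀ = 0 and Q̄ = 0.

Q̄ ≈ 0.00 W/m²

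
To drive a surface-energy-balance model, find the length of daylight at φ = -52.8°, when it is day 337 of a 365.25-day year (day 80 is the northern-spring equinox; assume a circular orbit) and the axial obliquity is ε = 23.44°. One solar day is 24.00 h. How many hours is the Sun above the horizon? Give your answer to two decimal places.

16.38 h

Solar longitude: λ_s = 360° × (337 − 80)/365.25 = 253.306°.
sin δ = sin 23.44° × sin 253.306° = -0.38102, so δ = -22.397°.
cos H₀ = −tan φ · tan δ = −tan(-52.8°) × tan(-22.397°) = -0.5429, so H₀ = 2.1447 rad = 122.88°.
Daylight = 2H₀/(2π) × 24.00 h = (2.1447/π) × 24.00 = 16.38 h.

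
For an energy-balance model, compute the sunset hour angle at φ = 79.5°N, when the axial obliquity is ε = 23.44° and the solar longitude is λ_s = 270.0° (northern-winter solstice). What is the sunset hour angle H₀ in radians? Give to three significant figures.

Solar declination: sin δ = sin ε · sin λ_s = sin 23.44° × sin 270.0° = -0.39779, so δ = -23.440°.
cos H₀ = −tan φ · tan δ = 2.3393 ≥ 1, so the Sun never rises (polar night) and H₀ = 0.

H₀ = 0.00 rad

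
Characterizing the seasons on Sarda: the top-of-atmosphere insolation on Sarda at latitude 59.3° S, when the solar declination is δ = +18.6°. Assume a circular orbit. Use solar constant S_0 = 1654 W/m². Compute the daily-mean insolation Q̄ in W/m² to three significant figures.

cos h₀ = −tan(-59.3°) tan(+18.600°) = 0.5668, h₀ = 0.9682 rad.
Bracket: h₀ sin ϕ sin δ + cos ϕ cos δ sin h₀ = 0.9682×-0.85985×0.31896 + 0.51054×0.94777×0.82386 = -0.265536 + 0.398645 = 0.133109.
Q̄ = (S_0/π) × [bracket] = (1654/π) × 0.133109 = 70.08 W/m².

Q̄ ≈ 70.1 W/m²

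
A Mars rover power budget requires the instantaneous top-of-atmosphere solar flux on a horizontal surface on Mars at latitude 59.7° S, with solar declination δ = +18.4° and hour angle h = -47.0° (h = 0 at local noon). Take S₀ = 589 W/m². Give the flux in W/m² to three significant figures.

cos θ_z = sin φ sin δ + cos φ cos δ cos h = -0.272530 + 0.326496 = 0.053966.
Flux = S₀ · cos θ_z = 589 × 0.053966 = 31.79 W/m².

31.8 W/m²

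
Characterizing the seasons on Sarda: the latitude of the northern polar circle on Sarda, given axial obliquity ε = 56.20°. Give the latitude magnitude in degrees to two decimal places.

33.80°

The polar circle is the lowest latitude that experiences at least one full rotation of continuous daylight at the northern-summer solstice; it lies at |ϕ| = 90° − ε = 90° − 56.20° = 33.80°.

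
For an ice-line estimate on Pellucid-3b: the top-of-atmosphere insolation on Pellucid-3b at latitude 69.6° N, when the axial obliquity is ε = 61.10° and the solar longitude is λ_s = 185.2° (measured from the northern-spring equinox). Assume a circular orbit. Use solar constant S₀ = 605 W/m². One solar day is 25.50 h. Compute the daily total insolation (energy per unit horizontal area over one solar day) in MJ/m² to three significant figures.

4.22 MJ/m²

Solar declination: sin δ = sin ε · sin λ_s = sin 61.10° × sin 185.2° = -0.07935, so δ = -4.551°.
cos H₀ = −tan(+69.6°) tan(-4.551°) = 0.2140, H₀ = 1.3551 rad.
Bracket: H₀ sin φ sin δ + cos φ cos δ sin H₀ = 1.3551×0.93728×-0.07935 + 0.34857×0.99685×0.97683 = -0.100783 + 0.339421 = 0.238638.
Q̄ = (S₀/π) × [bracket] = (605/π) × 0.238638 = 45.956 W/m².
Daily total = Q̄ × 25.50 h × 3600 s/h = 45.956 × 25.50 × 3600 / 10⁶ = 4.219 MJ/m².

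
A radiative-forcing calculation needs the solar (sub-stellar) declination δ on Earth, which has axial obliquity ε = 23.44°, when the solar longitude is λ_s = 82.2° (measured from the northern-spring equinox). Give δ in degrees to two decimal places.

δ = +23.21°

sin δ = sin ε · sin λ_s = sin 23.44° × sin 82.2° = 0.394108.
δ = arcsin(0.394108) = +23.21°.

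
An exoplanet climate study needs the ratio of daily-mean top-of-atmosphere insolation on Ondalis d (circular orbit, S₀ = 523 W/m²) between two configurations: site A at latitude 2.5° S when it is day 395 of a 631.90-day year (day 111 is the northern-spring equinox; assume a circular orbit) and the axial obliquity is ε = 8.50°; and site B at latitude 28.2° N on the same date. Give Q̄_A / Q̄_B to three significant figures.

— Configuration A (φ=-2.5°):
Solar longitude: λ_s = 360° × (395 − 111)/631.90 = 161.798°.
sin δ = sin 8.50° × sin 161.798° = 0.04617, so δ = +2.646°.
cos H₀ = −tan(-2.5°) tan(+2.646°) = 0.0020, H₀ = 1.5688 rad.
Bracket: H₀ sin φ sin δ + cos φ cos δ sin H₀ = 1.5688×-0.04362×0.04617 + 0.99905×0.99893×1.00000 = -0.003159 + 0.997981 = 0.994822.
Q̄ = (S₀/π) × [bracket] = (523/π) × 0.994822 = 165.61 W/m².
— Configuration B (φ=+28.2°):
cos H₀ = −tan(+28.2°) tan(+2.646°) = -0.0248, H₀ = 1.5956 rad.
Bracket: H₀ sin φ sin δ + cos φ cos δ sin H₀ = 1.5956×0.47255×0.04617 + 0.88130×0.99893×0.99969 = 0.034812 + 0.880084 = 0.914896.
Q̄ = (S₀/π) × [bracket] = (523/π) × 0.914896 = 152.31 W/m².
Ratio Q̄_A / Q̄_B = 165.61 / 152.31 = 1.087.

Q̄_A / Q̄_B ≈ 1.09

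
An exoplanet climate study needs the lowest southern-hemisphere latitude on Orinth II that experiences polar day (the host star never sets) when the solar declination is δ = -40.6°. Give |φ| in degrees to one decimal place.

|φ| = 49.4°

Polar day requires cos H₀ = −tan φ tan δ ≤ −1, i.e. tan φ tan δ ≥ 1.
The boundary is |tan φ| · |tan δ| = 1, so |φ| = 90° − |δ| = 90° − 40.6° = 49.4° in the southern hemisphere.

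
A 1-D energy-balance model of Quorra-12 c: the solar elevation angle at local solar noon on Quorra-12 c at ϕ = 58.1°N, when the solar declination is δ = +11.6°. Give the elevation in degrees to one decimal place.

43.5°

At local noon the hour angle is zero, so the zenith angle equals |ϕ − δ| = |+58.1° − (+11.600°)| = 46.500°.
Elevation = 90° − 46.500° = 43.5°.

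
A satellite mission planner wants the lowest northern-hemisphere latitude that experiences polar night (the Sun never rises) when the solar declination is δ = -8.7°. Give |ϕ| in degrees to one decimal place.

Polar night requires cos h₀ = −tan ϕ tan δ ≥ 1, i.e. tan ϕ tan δ ≤ −1.
The boundary is |tan ϕ| · |tan δ| = 1, so |ϕ| = 90° − |δ| = 90° − 8.7° = 81.3° in the northern hemisphere.

|ϕ| = 81.3°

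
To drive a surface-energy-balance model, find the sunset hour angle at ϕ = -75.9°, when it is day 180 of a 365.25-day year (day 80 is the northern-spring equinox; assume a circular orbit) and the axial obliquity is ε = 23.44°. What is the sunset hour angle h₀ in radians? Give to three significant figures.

Solar longitude: L_s = 360° × (180 − 80)/365.25 = 98.563°.
sin δ = sin 23.44° × sin 98.563° = 0.39335, so δ = +23.163°.
cos h₀ = −tan ϕ · tan δ = 1.7033 ≥ 1, so the Sun never rises (polar night) and h₀ = 0.

h₀ = 0.00 rad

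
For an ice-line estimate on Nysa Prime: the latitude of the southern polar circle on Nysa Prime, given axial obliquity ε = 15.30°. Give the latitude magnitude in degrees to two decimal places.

74.70°

The polar circle is the lowest latitude that experiences at least one full rotation of continuous darkness at the northern-summer solstice; it lies at |ϕ| = 90° − ε = 90° − 15.30° = 74.70°.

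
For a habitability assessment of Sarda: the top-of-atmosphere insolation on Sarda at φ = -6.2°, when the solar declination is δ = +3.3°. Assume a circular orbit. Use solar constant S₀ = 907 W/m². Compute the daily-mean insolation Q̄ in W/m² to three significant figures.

Q̄ ≈ 284 W/m²

cos H₀ = −tan(-6.2°) tan(+3.300°) = 0.0063, H₀ = 1.5645 rad.
Bracket: H₀ sin φ sin δ + cos φ cos δ sin H₀ = 1.5645×-0.10800×0.05756 + 0.99415×0.99834×0.99998 = -0.009726 + 0.992480 = 0.982754.
Q̄ = (S₀/π) × [bracket] = (907/π) × 0.982754 = 283.7 W/m².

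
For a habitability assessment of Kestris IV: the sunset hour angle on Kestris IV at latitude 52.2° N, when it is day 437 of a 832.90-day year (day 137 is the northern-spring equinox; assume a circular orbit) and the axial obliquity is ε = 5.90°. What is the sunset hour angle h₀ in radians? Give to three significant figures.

Solar longitude: L_s = 360° × (437 − 137)/832.90 = 129.667°.
sin δ = sin 5.90° × sin 129.667° = 0.07913, so δ = +4.538°.
cos h₀ = −tan ϕ · tan δ = −tan(+52.2°) × tan(+4.538°) = -0.1023, so h₀ = 1.6733 rad = 95.87°.

h₀ = 1.67 rad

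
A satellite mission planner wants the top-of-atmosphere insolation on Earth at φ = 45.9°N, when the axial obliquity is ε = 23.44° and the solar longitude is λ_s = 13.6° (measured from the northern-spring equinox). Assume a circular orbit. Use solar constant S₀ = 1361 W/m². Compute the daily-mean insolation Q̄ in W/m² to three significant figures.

Q̄ ≈ 347 W/m²

Solar declination: sin δ = sin ε · sin λ_s = sin 23.44° × sin 13.6° = 0.09354, so δ = +5.367°.
cos H₀ = −tan(+45.9°) tan(+5.367°) = -0.0969, H₀ = 1.6679 rad.
Bracket: H₀ sin φ sin δ + cos φ cos δ sin H₀ = 1.6679×0.71813×0.09354 + 0.69591×0.99562×0.99529 = 0.112039 + 0.689599 = 0.801638.
Q̄ = (S₀/π) × [bracket] = (1361/π) × 0.801638 = 347.3 W/m².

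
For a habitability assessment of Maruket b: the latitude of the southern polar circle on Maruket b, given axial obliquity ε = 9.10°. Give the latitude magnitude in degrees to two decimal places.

80.90°

The polar circle is the lowest latitude that experiences at least one full rotation of continuous darkness at the northern-summer solstice; it lies at |ϕ| = 90° − ε = 90° − 9.10° = 80.90°.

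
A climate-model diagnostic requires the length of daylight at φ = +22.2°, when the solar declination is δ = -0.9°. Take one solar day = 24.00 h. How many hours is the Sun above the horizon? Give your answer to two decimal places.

11.95 h

cos H₀ = −tan φ · tan δ = −tan(+22.2°) × tan(-0.900°) = 0.0064, so H₀ = 1.5644 rad = 89.63°.
Daylight = 2H₀/(2π) × 24.00 h = (1.5644/π) × 24.00 = 11.95 h.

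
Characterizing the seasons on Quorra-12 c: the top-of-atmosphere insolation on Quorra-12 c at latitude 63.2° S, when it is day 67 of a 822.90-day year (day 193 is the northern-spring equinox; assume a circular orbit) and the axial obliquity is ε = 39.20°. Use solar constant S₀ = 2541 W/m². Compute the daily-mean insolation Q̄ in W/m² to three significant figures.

Solar longitude: λ_s = 360° × (67 − 193)/822.90 = -55.122°, i.e. -55.122° + 360° = 304.878°.
sin δ = sin 39.20° × sin 304.878° = -0.51850, so δ = -31.232°.
cos H₀ = −tan(-63.2°) tan(-31.232°) = -1.2004 ≤ −1 ⇒ polar day, H₀ = π.
Bracket: H₀ sin φ sin δ + cos φ cos δ sin H₀ = 3.1416×-0.89259×-0.51850 + 0.45088×0.85508×0.00000 = 1.453957 + 0.000000 = 1.453957.
Q̄ = (S₀/π) × [bracket] = (2541/π) × 1.453957 = 1176 W/m².

Q̄ ≈ 1.18e+03 W/m²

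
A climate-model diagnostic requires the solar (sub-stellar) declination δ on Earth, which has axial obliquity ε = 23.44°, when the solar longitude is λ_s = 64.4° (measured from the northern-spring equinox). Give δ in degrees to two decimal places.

δ = +21.02°

sin δ = sin ε · sin λ_s = sin 23.44° × sin 64.4° = 0.358739.
δ = arcsin(0.358739) = +21.02°.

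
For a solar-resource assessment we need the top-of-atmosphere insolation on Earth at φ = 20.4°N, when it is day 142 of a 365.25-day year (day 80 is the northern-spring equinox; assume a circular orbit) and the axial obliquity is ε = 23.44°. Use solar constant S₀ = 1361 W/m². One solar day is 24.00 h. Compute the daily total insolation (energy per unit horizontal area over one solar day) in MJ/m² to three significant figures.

Solar longitude: λ_s = 360° × (142 − 80)/365.25 = 61.109°.
sin δ = sin 23.44° × sin 61.109° = 0.34828, so δ = +20.382°.
cos H₀ = −tan(+20.4°) tan(+20.382°) = -0.1382, H₀ = 1.7094 rad.
Bracket: H₀ sin φ sin δ + cos φ cos δ sin H₀ = 1.7094×0.34857×0.34828 + 0.93728×0.93739×0.99041 = 0.207521 + 0.870171 = 1.077692.
Q̄ = (S₀/π) × [bracket] = (1361/π) × 1.077692 = 466.88 W/m².
Daily total = Q̄ × 24.00 h × 3600 s/h = 466.88 × 24.00 × 3600 / 10⁶ = 40.34 MJ/m².

40.3 MJ/m²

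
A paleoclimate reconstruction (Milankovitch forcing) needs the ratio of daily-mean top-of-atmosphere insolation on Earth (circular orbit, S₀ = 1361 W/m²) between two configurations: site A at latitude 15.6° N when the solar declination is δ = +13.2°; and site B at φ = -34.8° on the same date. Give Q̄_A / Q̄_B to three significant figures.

Q̄_A / Q̄_B ≈ 1.71

— Configuration A (φ=+15.6°):
cos H₀ = −tan(+15.6°) tan(+13.200°) = -0.0655, H₀ = 1.6363 rad.
Bracket: H₀ sin φ sin δ + cos φ cos δ sin H₀ = 1.6363×0.26892×0.22835 + 0.96316×0.97358×0.99785 = 0.100482 + 0.935697 = 1.036179.
Q̄ = (S₀/π) × [bracket] = (1361/π) × 1.036179 = 448.89 W/m².
— Configuration B (φ=-34.8°):
cos H₀ = −tan(-34.8°) tan(+13.200°) = 0.1630, H₀ = 1.4071 rad.
Bracket: H₀ sin φ sin δ + cos φ cos δ sin H₀ = 1.4071×-0.57071×0.22835 + 0.82115×0.97358×0.98662 = -0.183376 + 0.788759 = 0.605383.
Q̄ = (S₀/π) × [bracket] = (1361/π) × 0.605383 = 262.26 W/m².
Ratio Q̄_A / Q̄_B = 448.89 / 262.26 = 1.712.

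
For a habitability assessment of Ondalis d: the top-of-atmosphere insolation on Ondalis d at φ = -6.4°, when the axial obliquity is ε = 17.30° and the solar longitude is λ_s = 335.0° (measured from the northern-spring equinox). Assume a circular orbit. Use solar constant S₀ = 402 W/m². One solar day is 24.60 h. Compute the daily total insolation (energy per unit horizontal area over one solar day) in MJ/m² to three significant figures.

Solar declination: sin δ = sin ε · sin λ_s = sin 17.30° × sin 335.0° = -0.12568, so δ = -7.220°.
cos H₀ = −tan(-6.4°) tan(-7.220°) = -0.0142, H₀ = 1.5850 rad.
Bracket: H₀ sin φ sin δ + cos φ cos δ sin H₀ = 1.5850×-0.11147×-0.12568 + 0.99377×0.99207×0.99990 = 0.022205 + 0.985791 = 1.007996.
Q̄ = (S₀/π) × [bracket] = (402/π) × 1.007996 = 128.98 W/m².
Daily total = Q̄ × 24.60 h × 3600 s/h = 128.98 × 24.60 × 3600 / 10⁶ = 11.42 MJ/m².

11.4 MJ/m²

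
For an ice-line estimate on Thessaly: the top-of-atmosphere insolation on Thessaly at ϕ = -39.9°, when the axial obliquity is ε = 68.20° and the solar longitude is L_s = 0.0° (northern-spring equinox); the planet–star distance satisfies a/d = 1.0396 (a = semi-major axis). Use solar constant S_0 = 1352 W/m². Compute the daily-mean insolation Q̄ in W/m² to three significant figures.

Q̄ ≈ 357 W/m²

Solar declination: sin δ = sin ε · sin L_s = sin 68.20° × sin 0.0° = 0.00000, so δ = +0.000°.
cos h₀ = −tan(-39.9°) tan(+0.000°) = 0.0000, h₀ = 1.5708 rad.
Bracket: h₀ sin ϕ sin δ + cos ϕ cos δ sin h₀ = 1.5708×-0.64145×0.00000 + 0.76717×1.00000×1.00000 = -0.000000 + 0.767170 = 0.767170.
Inverse-square distance factor (a/d)² = 1.0396² = 1.080768.
Q̄ = (S_0/π) × 1.080768 × [bracket] = (1352/π) × 1.080768 × 0.767170 = 356.8 W/m².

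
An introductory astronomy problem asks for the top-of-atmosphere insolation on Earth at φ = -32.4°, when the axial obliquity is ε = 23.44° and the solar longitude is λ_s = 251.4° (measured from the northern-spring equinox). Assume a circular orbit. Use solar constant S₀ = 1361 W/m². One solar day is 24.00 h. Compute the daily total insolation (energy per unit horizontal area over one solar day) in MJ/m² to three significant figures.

Solar declination: sin δ = sin ε · sin λ_s = sin 23.44° × sin 251.4° = -0.37701, so δ = -22.149°.
cos H₀ = −tan(-32.4°) tan(-22.149°) = -0.2583, H₀ = 1.8321 rad.
Bracket: H₀ sin φ sin δ + cos φ cos δ sin H₀ = 1.8321×-0.53583×-0.37701 + 0.84433×0.92621×0.96606 = 0.370109 + 0.755485 = 1.125594.
Q̄ = (S₀/π) × [bracket] = (1361/π) × 1.125594 = 487.63 W/m².
Daily total = Q̄ × 24.00 h × 3600 s/h = 487.63 × 24.00 × 3600 / 10⁶ = 42.13 MJ/m².

42.1 MJ/m²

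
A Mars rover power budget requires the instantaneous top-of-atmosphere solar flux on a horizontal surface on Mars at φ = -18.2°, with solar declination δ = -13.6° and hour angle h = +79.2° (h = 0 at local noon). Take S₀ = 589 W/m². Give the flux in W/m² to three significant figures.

145 W/m²

cos θ_z = sin φ sin δ + cos φ cos δ cos h = 0.073443 + 0.173016 = 0.246459.
Flux = S₀ · cos θ_z = 589 × 0.246459 = 145.2 W/m².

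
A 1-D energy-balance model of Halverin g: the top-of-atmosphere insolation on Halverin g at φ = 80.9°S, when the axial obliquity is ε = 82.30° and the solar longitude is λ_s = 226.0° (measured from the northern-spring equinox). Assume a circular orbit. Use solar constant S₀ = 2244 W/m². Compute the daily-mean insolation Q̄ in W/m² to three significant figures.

Solar declination: sin δ = sin ε · sin λ_s = sin 82.30° × sin 226.0° = -0.71285, so δ = -45.468°.
cos H₀ = −tan(-80.9°) tan(-45.468°) = -6.3459 ≤ −1 ⇒ polar day, H₀ = π.
Bracket: H₀ sin φ sin δ + cos φ cos δ sin H₀ = 3.1416×-0.98741×-0.71285 + 0.15816×0.70131×0.00000 = 2.211294 + 0.000000 = 2.211294.
Q̄ = (S₀/π) × [bracket] = (2244/π) × 2.211294 = 1579 W/m².

Q̄ ≈ 1.58e+03 W/m²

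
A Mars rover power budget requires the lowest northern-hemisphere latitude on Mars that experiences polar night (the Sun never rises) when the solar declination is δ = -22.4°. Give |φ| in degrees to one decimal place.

Polar night requires cos H₀ = −tan φ tan δ ≥ 1, i.e. tan φ tan δ ≤ −1.
The boundary is |tan φ| · |tan δ| = 1, so |φ| = 90° − |δ| = 90° − 22.4° = 67.6° in the northern hemisphere.

|φ| = 67.6°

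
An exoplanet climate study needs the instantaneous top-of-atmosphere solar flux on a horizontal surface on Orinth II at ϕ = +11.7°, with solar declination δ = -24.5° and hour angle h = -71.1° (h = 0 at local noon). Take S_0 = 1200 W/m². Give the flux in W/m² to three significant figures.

cos θ_z = sin ϕ sin δ + cos ϕ cos δ cos h = -0.084095 + 0.288628 = 0.204533.
Flux = S_0 · cos θ_z = 1200 × 0.204533 = 245.4 W/m².

245 W/m²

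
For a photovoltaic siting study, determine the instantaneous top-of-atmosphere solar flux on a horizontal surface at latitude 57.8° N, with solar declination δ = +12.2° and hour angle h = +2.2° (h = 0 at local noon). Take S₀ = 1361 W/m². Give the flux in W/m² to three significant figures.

952 W/m²

cos θ_z = sin φ sin δ + cos φ cos δ cos h = 0.178822 + 0.520458 = 0.699280.
Flux = S₀ · cos θ_z = 1361 × 0.699280 = 951.7 W/m².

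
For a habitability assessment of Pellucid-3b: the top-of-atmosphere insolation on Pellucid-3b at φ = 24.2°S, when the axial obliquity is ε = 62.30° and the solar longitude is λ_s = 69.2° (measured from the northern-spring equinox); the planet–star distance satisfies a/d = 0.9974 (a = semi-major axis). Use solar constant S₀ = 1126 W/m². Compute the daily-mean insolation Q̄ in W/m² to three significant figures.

Solar declination: sin δ = sin ε · sin λ_s = sin 62.30° × sin 69.2° = 0.82769, so δ = +55.862°.
cos H₀ = −tan(-24.2°) tan(+55.862°) = 0.6628, H₀ = 0.8462 rad.
Bracket: H₀ sin φ sin δ + cos φ cos δ sin H₀ = 0.8462×-0.40992×0.82769 + 0.91212×0.56119×0.74876 = -0.287104 + 0.383270 = 0.096166.
Inverse-square distance factor (a/d)² = 0.9974² = 0.994807.
Q̄ = (S₀/π) × 0.994807 × [bracket] = (1126/π) × 0.994807 × 0.096166 = 34.29 W/m².

Q̄ ≈ 34.3 W/m²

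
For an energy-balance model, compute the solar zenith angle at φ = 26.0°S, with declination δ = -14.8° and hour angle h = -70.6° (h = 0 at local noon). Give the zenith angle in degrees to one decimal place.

cos θ_z = sin φ sin δ + cos φ cos δ cos h = 0.111980 + 0.288640 = 0.400620.
θ_z = arccos(0.400620) = 66.4°.

θ_z = 66.4°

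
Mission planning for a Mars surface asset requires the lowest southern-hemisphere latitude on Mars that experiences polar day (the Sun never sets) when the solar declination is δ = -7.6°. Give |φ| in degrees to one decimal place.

Polar day requires cos H₀ = −tan φ tan δ ≤ −1, i.e. tan φ tan δ ≥ 1.
The boundary is |tan φ| · |tan δ| = 1, so |φ| = 90° − |δ| = 90° − 7.6° = 82.4° in the southern hemisphere.

|φ| = 82.4°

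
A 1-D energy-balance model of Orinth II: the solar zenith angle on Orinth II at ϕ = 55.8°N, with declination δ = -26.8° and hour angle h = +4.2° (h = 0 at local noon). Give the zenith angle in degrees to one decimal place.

θ_z = 82.7°

cos θ_z = sin ϕ sin δ + cos ϕ cos δ cos h = -0.372912 + 0.500360 = 0.127448.
θ_z = arccos(0.127448) = 82.7°.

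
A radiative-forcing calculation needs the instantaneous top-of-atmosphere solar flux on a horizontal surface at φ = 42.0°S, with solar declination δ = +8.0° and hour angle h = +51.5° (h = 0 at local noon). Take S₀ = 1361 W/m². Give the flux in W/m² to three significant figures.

497 W/m²

cos θ_z = sin φ sin δ + cos φ cos δ cos h = -0.093125 + 0.458116 = 0.364991.
Flux = S₀ · cos θ_z = 1361 × 0.364991 = 496.8 W/m².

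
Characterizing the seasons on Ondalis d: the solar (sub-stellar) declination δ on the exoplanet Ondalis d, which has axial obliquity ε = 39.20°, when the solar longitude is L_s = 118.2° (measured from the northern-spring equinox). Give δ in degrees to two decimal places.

δ = +33.85°

sin δ = sin ε · sin L_s = sin 39.20° × sin 118.2° = 0.557010.
δ = arcsin(0.557010) = +33.85°.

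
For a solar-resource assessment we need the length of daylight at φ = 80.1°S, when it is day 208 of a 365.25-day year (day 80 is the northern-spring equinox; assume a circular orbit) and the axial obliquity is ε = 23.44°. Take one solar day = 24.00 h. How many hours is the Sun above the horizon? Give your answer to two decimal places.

Solar longitude: λ_s = 360° × (208 − 80)/365.25 = 126.160°.
sin δ = sin 23.44° × sin 126.160° = 0.32116, so δ = +18.733°.
cos H₀ = −tan φ · tan δ = 1.9431 ≥ 1, so the Sun never rises (polar night) and H₀ = 0.
Daylight = 2H₀/(2π) × 24.00 h = (0.0000/π) × 24.00 = 0.00 h.

0.00 h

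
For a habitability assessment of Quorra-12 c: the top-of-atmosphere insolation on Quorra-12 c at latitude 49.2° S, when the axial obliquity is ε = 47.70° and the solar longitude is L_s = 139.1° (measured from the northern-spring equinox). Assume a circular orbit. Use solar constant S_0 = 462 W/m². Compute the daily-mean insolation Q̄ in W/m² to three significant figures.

Q̄ ≈ 17.4 W/m²

Solar declination: sin δ = sin ε · sin L_s = sin 47.70° × sin 139.1° = 0.48427, so δ = +28.964°.
cos h₀ = −tan(-49.2°) tan(+28.964°) = 0.6412, h₀ = 0.8747 rad.
Bracket: h₀ sin ϕ sin δ + cos ϕ cos δ sin h₀ = 0.8747×-0.75700×0.48427 + 0.65342×0.87492×0.76735 = -0.320658 + 0.438686 = 0.118028.
Q̄ = (S_0/π) × [bracket] = (462/π) × 0.118028 = 17.36 W/m².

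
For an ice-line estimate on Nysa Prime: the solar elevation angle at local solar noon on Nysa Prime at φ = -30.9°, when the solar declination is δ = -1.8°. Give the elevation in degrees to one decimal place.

At local noon the hour angle is zero, so the zenith angle equals |φ − δ| = |-30.9° − (-1.800°)| = 29.100°.
Elevation = 90° − 29.100° = 60.9°.

60.9°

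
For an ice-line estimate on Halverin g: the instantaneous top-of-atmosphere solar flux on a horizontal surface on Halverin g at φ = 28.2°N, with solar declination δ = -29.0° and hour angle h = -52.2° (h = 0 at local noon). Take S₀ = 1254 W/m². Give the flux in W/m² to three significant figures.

cos θ_z = sin φ sin δ + cos φ cos δ cos h = -0.229097 + 0.472432 = 0.243335.
Flux = S₀ · cos θ_z = 1254 × 0.243335 = 305.1 W/m².

305 W/m²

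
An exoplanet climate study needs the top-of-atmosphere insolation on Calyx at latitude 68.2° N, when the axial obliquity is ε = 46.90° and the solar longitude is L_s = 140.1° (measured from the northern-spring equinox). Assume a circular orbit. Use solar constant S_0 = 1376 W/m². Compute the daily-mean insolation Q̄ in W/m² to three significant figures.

Solar declination: sin δ = sin ε · sin L_s = sin 46.90° × sin 140.1° = 0.46836, so δ = +27.928°.
cos h₀ = −tan(+68.2°) tan(+27.928°) = -1.3253 ≤ −1 ⇒ polar day, h₀ = π.
Bracket: h₀ sin ϕ sin δ + cos ϕ cos δ sin h₀ = 3.1416×0.92849×0.46836 + 0.37137×0.88354×0.00000 = 1.366180 + 0.000000 = 1.366180.
Q̄ = (S_0/π) × [bracket] = (1376/π) × 1.366180 = 598.4 W/m².

Q̄ ≈ 598 W/m²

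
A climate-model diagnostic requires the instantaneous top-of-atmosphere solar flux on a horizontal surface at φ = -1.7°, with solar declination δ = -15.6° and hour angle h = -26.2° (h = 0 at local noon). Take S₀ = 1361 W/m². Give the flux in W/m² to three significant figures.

cos θ_z = sin φ sin δ + cos φ cos δ cos h = 0.007978 + 0.863825 = 0.871803.
Flux = S₀ · cos θ_z = 1361 × 0.871803 = 1187 W/m².

1.19e+03 W/m²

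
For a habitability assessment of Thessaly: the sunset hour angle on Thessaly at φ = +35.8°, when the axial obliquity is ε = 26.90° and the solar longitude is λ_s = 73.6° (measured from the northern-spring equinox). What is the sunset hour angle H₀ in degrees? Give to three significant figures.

H₀ = 110°

Solar declination: sin δ = sin ε · sin λ_s = sin 26.90° × sin 73.6° = 0.43403, so δ = +25.723°.
cos H₀ = −tan φ · tan δ = −tan(+35.8°) × tan(+25.723°) = -0.3475, so H₀ = 1.9257 rad = 110.33°.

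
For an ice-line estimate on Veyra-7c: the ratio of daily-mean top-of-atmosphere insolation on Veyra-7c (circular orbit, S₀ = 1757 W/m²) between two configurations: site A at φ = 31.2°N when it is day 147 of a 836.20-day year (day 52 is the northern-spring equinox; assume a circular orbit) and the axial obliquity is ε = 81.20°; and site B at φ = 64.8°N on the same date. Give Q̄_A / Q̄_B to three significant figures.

— Configuration A (φ=+31.2°):
Solar longitude: λ_s = 360° × (147 − 52)/836.20 = 40.899°.
sin δ = sin 81.20° × sin 40.899° = 0.64702, so δ = +40.318°.
cos H₀ = −tan(+31.2°) tan(+40.318°) = -0.5139, H₀ = 2.1106 rad.
Bracket: H₀ sin φ sin δ + cos φ cos δ sin H₀ = 2.1106×0.51803×0.64702 + 0.85536×0.76247×0.85784 = 0.707422 + 0.559472 = 1.266894.
Q̄ = (S₀/π) × [bracket] = (1757/π) × 1.266894 = 708.54 W/m².
— Configuration B (φ=+64.8°):
cos H₀ = −tan(+64.8°) tan(+40.318°) = -1.8033 ≤ −1 ⇒ polar day, H₀ = π.
Bracket: H₀ sin φ sin δ + cos φ cos δ sin H₀ = 3.1416×0.90483×0.64702 + 0.42578×0.76247×0.00000 = 1.839228 + 0.000000 = 1.839228.
Q̄ = (S₀/π) × [bracket] = (1757/π) × 1.839228 = 1028.6 W/m².
Ratio Q̄_A / Q̄_B = 708.54 / 1028.6 = 0.6888.

Q̄_A / Q̄_B ≈ 0.689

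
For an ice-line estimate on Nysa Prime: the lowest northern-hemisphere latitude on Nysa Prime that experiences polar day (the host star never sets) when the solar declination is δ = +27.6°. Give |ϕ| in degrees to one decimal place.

|ϕ| = 62.4°

Polar day requires cos h₀ = −tan ϕ tan δ ≤ −1, i.e. tan ϕ tan δ ≥ 1.
The boundary is |tan ϕ| · |tan δ| = 1, so |ϕ| = 90° − |δ| = 90° − 27.6° = 62.4° in the northern hemisphere.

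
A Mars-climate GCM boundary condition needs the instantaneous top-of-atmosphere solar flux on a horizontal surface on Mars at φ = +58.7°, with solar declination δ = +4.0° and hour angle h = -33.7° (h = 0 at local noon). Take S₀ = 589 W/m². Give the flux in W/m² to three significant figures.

cos θ_z = sin φ sin δ + cos φ cos δ cos h = 0.059604 + 0.431163 = 0.490767.
Flux = S₀ · cos θ_z = 589 × 0.490767 = 289.1 W/m².

289 W/m²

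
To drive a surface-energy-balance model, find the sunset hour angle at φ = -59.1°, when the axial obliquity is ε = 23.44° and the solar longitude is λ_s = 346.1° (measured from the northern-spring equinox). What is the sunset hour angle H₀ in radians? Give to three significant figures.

H₀ = 1.73 rad

Solar declination: sin δ = sin ε · sin λ_s = sin 23.44° × sin 346.1° = -0.09556, so δ = -5.484°.
cos H₀ = −tan φ · tan δ = −tan(-59.1°) × tan(-5.484°) = -0.1604, so H₀ = 1.7319 rad = 99.23°.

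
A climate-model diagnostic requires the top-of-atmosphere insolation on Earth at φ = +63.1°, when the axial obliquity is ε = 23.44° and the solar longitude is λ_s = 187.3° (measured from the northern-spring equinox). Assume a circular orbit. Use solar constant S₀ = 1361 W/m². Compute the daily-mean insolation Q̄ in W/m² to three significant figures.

Solar declination: sin δ = sin ε · sin λ_s = sin 23.44° × sin 187.3° = -0.05054, so δ = -2.897°.
cos H₀ = −tan(+63.1°) tan(-2.897°) = 0.0998, H₀ = 1.4709 rad.
Bracket: H₀ sin φ sin δ + cos φ cos δ sin H₀ = 1.4709×0.89180×-0.05054 + 0.45243×0.99872×0.99501 = -0.066296 + 0.449596 = 0.383300.
Q̄ = (S₀/π) × [bracket] = (1361/π) × 0.383300 = 166.1 W/m².

Q̄ ≈ 166 W/m²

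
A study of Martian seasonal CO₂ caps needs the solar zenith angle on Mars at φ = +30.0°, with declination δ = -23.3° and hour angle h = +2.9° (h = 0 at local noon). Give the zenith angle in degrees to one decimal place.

cos θ_z = sin φ sin δ + cos φ cos δ cos h = -0.197773 + 0.794379 = 0.596606.
θ_z = arccos(0.596606) = 53.4°.

θ_z = 53.4°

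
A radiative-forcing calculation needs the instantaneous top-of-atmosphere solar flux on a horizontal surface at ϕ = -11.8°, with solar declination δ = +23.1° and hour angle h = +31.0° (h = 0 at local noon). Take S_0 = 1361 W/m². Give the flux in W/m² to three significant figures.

941 W/m²

cos θ_z = sin ϕ sin δ + cos ϕ cos δ cos h = -0.080231 + 0.771779 = 0.691548.
Flux = S_0 · cos θ_z = 1361 × 0.691548 = 941.2 W/m².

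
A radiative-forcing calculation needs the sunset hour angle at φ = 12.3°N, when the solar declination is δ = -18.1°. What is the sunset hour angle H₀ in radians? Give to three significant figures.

H₀ = 1.50 rad

cos H₀ = −tan φ · tan δ = −tan(+12.3°) × tan(-18.100°) = 0.0713, so H₀ = 1.4995 rad = 85.91°.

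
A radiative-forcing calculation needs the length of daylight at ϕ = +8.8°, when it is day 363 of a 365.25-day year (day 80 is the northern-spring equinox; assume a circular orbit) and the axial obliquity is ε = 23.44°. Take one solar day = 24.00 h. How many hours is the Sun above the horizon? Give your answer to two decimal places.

11.49 h

Solar longitude: L_s = 360° × (363 − 80)/365.25 = 278.932°.
sin δ = sin 23.44° × sin 278.932° = -0.39296, so δ = -23.139°.
cos h₀ = −tan ϕ · tan δ = −tan(+8.8°) × tan(-23.139°) = 0.0662, so h₀ = 1.5046 rad = 86.21°.
Daylight = 2h₀/(2π) × 24.00 h = (1.5046/π) × 24.00 = 11.49 h.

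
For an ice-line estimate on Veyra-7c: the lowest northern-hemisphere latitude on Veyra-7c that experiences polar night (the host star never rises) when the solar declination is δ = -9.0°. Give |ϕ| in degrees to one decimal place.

Polar night requires cos h₀ = −tan ϕ tan δ ≥ 1, i.e. tan ϕ tan δ ≤ −1.
The boundary is |tan ϕ| · |tan δ| = 1, so |ϕ| = 90° − |δ| = 90° − 9.0° = 81.0° in the northern hemisphere.

|ϕ| = 81.0°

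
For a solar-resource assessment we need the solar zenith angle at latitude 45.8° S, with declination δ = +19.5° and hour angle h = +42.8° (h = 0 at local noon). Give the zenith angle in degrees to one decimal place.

θ_z = 75.9°

cos θ_z = sin ϕ sin δ + cos ϕ cos δ cos h = -0.239310 + 0.482190 = 0.242880.
θ_z = arccos(0.242880) = 75.9°.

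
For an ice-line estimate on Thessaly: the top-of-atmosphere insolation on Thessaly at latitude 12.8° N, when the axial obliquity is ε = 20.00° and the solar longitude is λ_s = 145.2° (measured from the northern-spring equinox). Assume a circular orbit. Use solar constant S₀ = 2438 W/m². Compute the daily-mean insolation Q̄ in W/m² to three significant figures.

Q̄ ≈ 796 W/m²

Solar declination: sin δ = sin ε · sin λ_s = sin 20.00° × sin 145.2° = 0.19520, so δ = +11.256°.
cos H₀ = −tan(+12.8°) tan(+11.256°) = -0.0452, H₀ = 1.6160 rad.
Bracket: H₀ sin φ sin δ + cos φ cos δ sin H₀ = 1.6160×0.22155×0.19520 + 0.97515×0.98076×0.99898 = 0.069886 + 0.955413 = 1.025299.
Q̄ = (S₀/π) × [bracket] = (2438/π) × 1.025299 = 795.7 W/m².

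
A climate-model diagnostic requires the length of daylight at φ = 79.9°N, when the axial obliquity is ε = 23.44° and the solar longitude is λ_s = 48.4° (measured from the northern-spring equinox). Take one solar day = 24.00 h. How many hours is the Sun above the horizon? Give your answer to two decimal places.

Solar declination: sin δ = sin ε · sin λ_s = sin 23.44° × sin 48.4° = 0.29747, so δ = +17.305°.
Sunrise equation: cos H₀ = −tan φ · tan δ = -1.7491 ≤ −1, so the Sun never sets (polar day) and H₀ = π.
Daylight = 2H₀/(2π) × 24.00 h = (3.1416/π) × 24.00 = 24.00 h.

24.00 h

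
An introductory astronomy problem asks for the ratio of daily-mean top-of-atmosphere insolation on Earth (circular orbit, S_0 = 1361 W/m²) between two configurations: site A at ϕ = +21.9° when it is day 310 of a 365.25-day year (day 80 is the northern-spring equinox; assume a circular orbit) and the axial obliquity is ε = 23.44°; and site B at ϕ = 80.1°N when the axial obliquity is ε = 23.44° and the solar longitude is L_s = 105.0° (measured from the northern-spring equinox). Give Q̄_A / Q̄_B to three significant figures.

Q̄_A / Q̄_B ≈ 0.610

— Configuration A (ϕ=+21.9°):
Solar longitude: L_s = 360° × (310 − 80)/365.25 = 226.694°.
sin δ = sin 23.44° × sin 226.694° = -0.28947, so δ = -16.826°.
cos h₀ = −tan(+21.9°) tan(-16.826°) = 0.1216, h₀ = 1.4489 rad.
Bracket: h₀ sin ϕ sin δ + cos ϕ cos δ sin h₀ = 1.4489×0.37299×-0.28947 + 0.92784×0.95719×0.99258 = -0.156437 + 0.881529 = 0.725092.
Q̄ = (S_0/π) × [bracket] = (1361/π) × 0.725092 = 314.12 W/m².
— Configuration B (ϕ=+80.1°):
Solar declination: sin δ = sin ε · sin L_s = sin 23.44° × sin 105.0° = 0.38423, so δ = +22.596°.
cos h₀ = −tan(+80.1°) tan(+22.596°) = -2.3846 ≤ −1 ⇒ polar day, h₀ = π.
Bracket: h₀ sin ϕ sin δ + cos ϕ cos δ sin h₀ = 3.1416×0.98511×0.38423 + 0.17193×0.92324×0.00000 = 1.189123 + 0.000000 = 1.189123.
Q̄ = (S_0/π) × [bracket] = (1361/π) × 1.189123 = 515.15 W/m².
Ratio Q̄_A / Q̄_B = 314.12 / 515.15 = 0.6098.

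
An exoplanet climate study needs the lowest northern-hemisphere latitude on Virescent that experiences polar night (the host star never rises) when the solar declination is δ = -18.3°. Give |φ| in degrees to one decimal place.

Polar night requires cos H₀ = −tan φ tan δ ≥ 1, i.e. tan φ tan δ ≤ −1.
The boundary is |tan φ| · |tan δ| = 1, so |φ| = 90° − |δ| = 90° − 18.3° = 71.7° in the northern hemisphere.

|φ| = 71.7°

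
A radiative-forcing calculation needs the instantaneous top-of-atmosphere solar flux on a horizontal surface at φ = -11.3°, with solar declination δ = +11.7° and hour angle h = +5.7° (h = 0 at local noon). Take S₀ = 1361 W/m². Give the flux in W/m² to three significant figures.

cos θ_z = sin φ sin δ + cos φ cos δ cos h = -0.039735 + 0.955492 = 0.915757.
Flux = S₀ · cos θ_z = 1361 × 0.915757 = 1246 W/m².

1.25e+03 W/m²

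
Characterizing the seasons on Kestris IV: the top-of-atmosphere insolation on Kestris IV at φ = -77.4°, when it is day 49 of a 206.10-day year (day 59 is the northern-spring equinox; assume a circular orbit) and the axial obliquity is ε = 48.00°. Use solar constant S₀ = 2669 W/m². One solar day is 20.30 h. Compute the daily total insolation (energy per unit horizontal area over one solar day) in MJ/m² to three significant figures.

Solar longitude: λ_s = 360° × (49 − 59)/206.10 = -17.467°, i.e. -17.467° + 360° = 342.533°.
sin δ = sin 48.00° × sin 342.533° = -0.22306, so δ = -12.889°.
cos H₀ = −tan(-77.4°) tan(-12.889°) = -1.0237 ≤ −1 ⇒ polar day, H₀ = π.
Bracket: H₀ sin φ sin δ + cos φ cos δ sin H₀ = 3.1416×-0.97592×-0.22306 + 0.21814×0.97480×0.00000 = 0.683891 + 0.000000 = 0.683891.
Q̄ = (S₀/π) × [bracket] = (2669/π) × 0.683891 = 581.01 W/m².
Daily total = Q̄ × 20.30 h × 3600 s/h = 581.01 × 20.30 × 3600 / 10⁶ = 42.46 MJ/m².

42.5 MJ/m²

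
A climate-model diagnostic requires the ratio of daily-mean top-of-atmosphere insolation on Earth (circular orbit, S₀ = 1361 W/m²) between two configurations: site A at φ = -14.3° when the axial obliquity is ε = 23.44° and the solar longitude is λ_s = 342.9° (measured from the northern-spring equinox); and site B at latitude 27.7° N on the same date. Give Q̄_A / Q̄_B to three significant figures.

Q̄_A / Q̄_B ≈ 1.27

— Configuration A (φ=-14.3°):
Solar declination: sin δ = sin ε · sin λ_s = sin 23.44° × sin 342.9° = -0.11697, so δ = -6.717°.
cos H₀ = −tan(-14.3°) tan(-6.717°) = -0.0300, H₀ = 1.6008 rad.
Bracket: H₀ sin φ sin δ + cos φ cos δ sin H₀ = 1.6008×-0.24700×-0.11697 + 0.96902×0.99314×0.99955 = 0.046250 + 0.961939 = 1.008189.
Q̄ = (S₀/π) × [bracket] = (1361/π) × 1.008189 = 436.77 W/m².
— Configuration B (φ=+27.7°):
cos H₀ = −tan(+27.7°) tan(-6.717°) = 0.0618, H₀ = 1.5089 rad.
Bracket: H₀ sin φ sin δ + cos φ cos δ sin H₀ = 1.5089×0.46484×-0.11697 + 0.88539×0.99314×0.99809 = -0.082042 + 0.877637 = 0.795595.
Q̄ = (S₀/π) × [bracket] = (1361/π) × 0.795595 = 344.67 W/m².
Ratio Q̄_A / Q̄_B = 436.77 / 344.67 = 1.267.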